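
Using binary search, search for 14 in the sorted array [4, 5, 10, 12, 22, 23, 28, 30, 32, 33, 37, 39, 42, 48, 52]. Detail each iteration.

Binary search for 14 in [4, 5, 10, 12, 22, 23, 28, 30, 32, 33, 37, 39, 42, 48, 52]:

lo=0, hi=14, mid=7, arr[mid]=30 -> 30 > 14, search left half
lo=0, hi=6, mid=3, arr[mid]=12 -> 12 < 14, search right half
lo=4, hi=6, mid=5, arr[mid]=23 -> 23 > 14, search left half
lo=4, hi=4, mid=4, arr[mid]=22 -> 22 > 14, search left half
lo=4 > hi=3, target 14 not found

Binary search determines that 14 is not in the array after 4 comparisons. The search space was exhausted without finding the target.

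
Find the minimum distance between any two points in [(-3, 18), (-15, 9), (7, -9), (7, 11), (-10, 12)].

Computing all pairwise distances among 5 points:

d((-3, 18), (-15, 9)) = 15.0
d((-3, 18), (7, -9)) = 28.7924
d((-3, 18), (7, 11)) = 12.2066
d((-3, 18), (-10, 12)) = 9.2195
d((-15, 9), (7, -9)) = 28.4253
d((-15, 9), (7, 11)) = 22.0907
d((-15, 9), (-10, 12)) = 5.831 <-- minimum
d((7, -9), (7, 11)) = 20.0
d((7, -9), (-10, 12)) = 27.0185
d((7, 11), (-10, 12)) = 17.0294

Closest pair: (-15, 9) and (-10, 12) with distance 5.831

The closest pair is (-15, 9) and (-10, 12) with Euclidean distance 5.831. For 5 points, brute-force pairwise comparison is shown above. For large n, the divide-and-conquer algorithm (sort by x, recurse on halves, check the dividing strip) achieves O(n log n).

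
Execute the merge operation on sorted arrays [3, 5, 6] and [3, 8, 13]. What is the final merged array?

Merging process:

Compare 3 vs 3: take 3 from left. Merged: [3]
Compare 5 vs 3: take 3 from right. Merged: [3, 3]
Compare 5 vs 8: take 5 from left. Merged: [3, 3, 5]
Compare 6 vs 8: take 6 from left. Merged: [3, 3, 5, 6]
Append remaining from right: [8, 13]. Merged: [3, 3, 5, 6, 8, 13]

Final merged array: [3, 3, 5, 6, 8, 13]
Total comparisons: 4

The merged array is [3, 3, 5, 6, 8, 13], requiring 4 comparisons. The merge step runs in O(n) time where n is the total number of elements.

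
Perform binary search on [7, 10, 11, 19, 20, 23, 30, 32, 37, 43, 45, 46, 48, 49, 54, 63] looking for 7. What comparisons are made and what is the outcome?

Binary search for 7 in [7, 10, 11, 19, 20, 23, 30, 32, 37, 43, 45, 46, 48, 49, 54, 63]:

lo=0, hi=15, mid=7, arr[mid]=32 -> 32 > 7, search left half
lo=0, hi=6, mid=3, arr[mid]=19 -> 19 > 7, search left half
lo=0, hi=2, mid=1, arr[mid]=10 -> 10 > 7, search left half
lo=0, hi=0, mid=0, arr[mid]=7 -> Found target at index 0!

Binary search finds 7 at index 0 after 4 comparisons. The search repeatedly halves the search space by comparing with the middle element.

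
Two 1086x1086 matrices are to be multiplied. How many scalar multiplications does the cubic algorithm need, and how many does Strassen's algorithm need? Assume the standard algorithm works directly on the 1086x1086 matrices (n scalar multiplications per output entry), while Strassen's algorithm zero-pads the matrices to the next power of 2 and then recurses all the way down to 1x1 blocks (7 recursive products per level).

Matrix multiplication for 1086x1086 matrices:

Strassen's algorithm requires power-of-2 dimensions. Pad 1086x1086 to 2048x2048 (next power of 2).

Standard algorithm: 1086^3 = 1280824056 multiplications
Strassen's algorithm: 7^(log2(2048)) = 7^11 = 1977326743 multiplications
Difference: 1280824056 - 1977326743 = -696502687 (Strassen uses MORE here due to padding overhead — for small or just-over-power-of-2 n, padding can outweigh the per-level savings)

Standard: 1280824056 multiplications (1086^3). Strassen: 1977326743 multiplications (7^11, after padding to 2048x2048). Strassen reduces 8 recursive multiplications to 7 at each level.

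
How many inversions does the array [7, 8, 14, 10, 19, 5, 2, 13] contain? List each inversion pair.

Finding inversions in [7, 8, 14, 10, 19, 5, 2, 13]:

(0, 5): arr[0]=7 > arr[5]=5
(0, 6): arr[0]=7 > arr[6]=2
(1, 5): arr[1]=8 > arr[5]=5
(1, 6): arr[1]=8 > arr[6]=2
(2, 3): arr[2]=14 > arr[3]=10
(2, 5): arr[2]=14 > arr[5]=5
(2, 6): arr[2]=14 > arr[6]=2
(2, 7): arr[2]=14 > arr[7]=13
(3, 5): arr[3]=10 > arr[5]=5
(3, 6): arr[3]=10 > arr[6]=2
(4, 5): arr[4]=19 > arr[5]=5
(4, 6): arr[4]=19 > arr[6]=2
(4, 7): arr[4]=19 > arr[7]=13
(5, 6): arr[5]=5 > arr[6]=2

Total inversions: 14

The array has 14 inversion(s): (0,5), (0,6), (1,5), (1,6), (2,3), (2,5), (2,6), (2,7), (3,5), (3,6), (4,5), (4,6), (4,7), (5,6). Each pair (i,j) satisfies i < j and arr[i] > arr[j].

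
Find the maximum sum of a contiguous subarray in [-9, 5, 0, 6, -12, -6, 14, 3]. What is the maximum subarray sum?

Using Kadane's algorithm on [-9, 5, 0, 6, -12, -6, 14, 3]:

Scanning through the array:
Position 1 (value 5): max_ending_here = 5, max_so_far = 5
Position 2 (value 0): max_ending_here = 5, max_so_far = 5
Position 3 (value 6): max_ending_here = 11, max_so_far = 11
Position 4 (value -12): max_ending_here = -1, max_so_far = 11
Position 5 (value -6): max_ending_here = -6, max_so_far = 11
Position 6 (value 14): max_ending_here = 14, max_so_far = 14
Position 7 (value 3): max_ending_here = 17, max_so_far = 17

Maximum subarray: [14, 3]
Maximum sum: 17

The maximum subarray is [14, 3] with sum 17. This subarray runs from index 6 to index 7.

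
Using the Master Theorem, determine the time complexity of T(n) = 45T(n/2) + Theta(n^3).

Master Theorem for T(n) = 45T(n/2) + O(n^3):

a = 45, b = 2, c = 3
log_b(a) = log_2(45) = 5.4919

Case 1: c = 3 < log_2(45) = 5.4919
T(n) = O(n^(log_2 45))

For T(n) = 45T(n/2) + O(n^3): log_2(45) = 5.4919. This is Case 1 of the Master Theorem (c < log_b(a), work dominated by leaves), giving O(n^(log_2 45)).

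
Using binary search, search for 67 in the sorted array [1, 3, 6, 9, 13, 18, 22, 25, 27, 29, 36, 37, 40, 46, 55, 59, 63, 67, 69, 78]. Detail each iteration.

Binary search for 67 in [1, 3, 6, 9, 13, 18, 22, 25, 27, 29, 36, 37, 40, 46, 55, 59, 63, 67, 69, 78]:

lo=0, hi=19, mid=9, arr[mid]=29 -> 29 < 67, search right half
lo=10, hi=19, mid=14, arr[mid]=55 -> 55 < 67, search right half
lo=15, hi=19, mid=17, arr[mid]=67 -> Found target at index 17!

Binary search finds 67 at index 17 after 3 comparisons. The search repeatedly halves the search space by comparing with the middle element.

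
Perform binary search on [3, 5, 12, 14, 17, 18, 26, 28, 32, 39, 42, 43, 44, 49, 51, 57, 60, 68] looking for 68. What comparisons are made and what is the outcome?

Binary search for 68 in [3, 5, 12, 14, 17, 18, 26, 28, 32, 39, 42, 43, 44, 49, 51, 57, 60, 68]:

lo=0, hi=17, mid=8, arr[mid]=32 -> 32 < 68, search right half
lo=9, hi=17, mid=13, arr[mid]=49 -> 49 < 68, search right half
lo=14, hi=17, mid=15, arr[mid]=57 -> 57 < 68, search right half
lo=16, hi=17, mid=16, arr[mid]=60 -> 60 < 68, search right half
lo=17, hi=17, mid=17, arr[mid]=68 -> Found target at index 17!

Binary search finds 68 at index 17 after 5 comparisons. The search repeatedly halves the search space by comparing with the middle element.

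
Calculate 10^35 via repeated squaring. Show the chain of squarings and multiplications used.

Computing 10^35 by squaring (build up from 10^1; each line after the first costs one multiplication):

10^1 = 10
10^2 = (10^1)^2 = 10^2 = 100
10^4 = (10^2)^2 = 100^2 = 10000
10^8 = (10^4)^2 = 10000^2 = 100000000
10^16 = (10^8)^2 = 100000000^2 = 10000000000000000
10^17 = 10 * 10^16 = 10 * 10000000000000000 = 100000000000000000
10^34 = (10^17)^2 = 100000000000000000^2 = 10000000000000000000000000000000000
10^35 = 10 * 10^34 = 10 * 10000000000000000000000000000000000 = 100000000000000000000000000000000000

Result: 100000000000000000000000000000000000
Multiplications needed: 7 (7 lines after 10^1)

10^35 = 100000000000000000000000000000000000. Using exponentiation by squaring, this requires 7 multiplications. The key idea: if the exponent is even, square the half-power; if odd, multiply by the base once.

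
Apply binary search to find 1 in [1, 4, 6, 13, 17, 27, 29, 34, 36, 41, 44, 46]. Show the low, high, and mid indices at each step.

Binary search for 1 in [1, 4, 6, 13, 17, 27, 29, 34, 36, 41, 44, 46]:

lo=0, hi=11, mid=5, arr[mid]=27 -> 27 > 1, search left half
lo=0, hi=4, mid=2, arr[mid]=6 -> 6 > 1, search left half
lo=0, hi=1, mid=0, arr[mid]=1 -> Found target at index 0!

Binary search finds 1 at index 0 after 3 comparisons. The search repeatedly halves the search space by comparing with the middle element.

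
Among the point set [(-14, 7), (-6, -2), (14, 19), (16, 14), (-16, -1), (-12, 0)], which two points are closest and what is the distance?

Computing all pairwise distances among 6 points:

d((-14, 7), (-6, -2)) = 12.0416
d((-14, 7), (14, 19)) = 30.4631
d((-14, 7), (16, 14)) = 30.8058
d((-14, 7), (-16, -1)) = 8.2462
d((-14, 7), (-12, 0)) = 7.2801
d((-6, -2), (14, 19)) = 29.0
d((-6, -2), (16, 14)) = 27.2029
d((-6, -2), (-16, -1)) = 10.0499
d((-6, -2), (-12, 0)) = 6.3246
d((14, 19), (16, 14)) = 5.3852
d((14, 19), (-16, -1)) = 36.0555
d((14, 19), (-12, 0)) = 32.2025
d((16, 14), (-16, -1)) = 35.3412
d((16, 14), (-12, 0)) = 31.305
d((-16, -1), (-12, 0)) = 4.1231 <-- minimum

Closest pair: (-16, -1) and (-12, 0) with distance 4.1231

The closest pair is (-16, -1) and (-12, 0) with Euclidean distance 4.1231. For 6 points, brute-force pairwise comparison is shown above. For large n, the divide-and-conquer algorithm (sort by x, recurse on halves, check the dividing strip) achieves O(n log n).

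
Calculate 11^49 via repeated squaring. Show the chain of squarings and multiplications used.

Computing 11^49 by squaring (build up from 11^1; each line after the first costs one multiplication):

11^1 = 11
11^2 = (11^1)^2 = 11^2 = 121
11^3 = 11 * 11^2 = 11 * 121 = 1331
11^6 = (11^3)^2 = 1331^2 = 1771561
11^12 = (11^6)^2 = 1771561^2 = 3138428376721
11^24 = (11^12)^2 = 3138428376721^2 = 9849732675807611094711841
11^48 = (11^24)^2 = 9849732675807611094711841^2 = 97017233784872162402203715694511008214034825609281
11^49 = 11 * 11^48 = 11 * 97017233784872162402203715694511008214034825609281 = 1067189571633593786424240872639621090354383081702091

Result: 1067189571633593786424240872639621090354383081702091
Multiplications needed: 7 (7 lines after 11^1)

11^49 = 1067189571633593786424240872639621090354383081702091. Using exponentiation by squaring, this requires 7 multiplications. The key idea: if the exponent is even, square the half-power; if odd, multiply by the base once.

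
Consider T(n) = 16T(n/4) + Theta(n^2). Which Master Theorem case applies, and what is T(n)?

Master Theorem for T(n) = 16T(n/4) + O(n^2):

a = 16, b = 4, c = 2
log_b(a) = log_4(16) = 2.0000

Case 2: c = 2 = log_4(16) = 2.0000
T(n) = O(n^2 log n) = O(n^2 log n)

For T(n) = 16T(n/4) + O(n^2): log_4(16) = 2.0000. This is Case 2 of the Master Theorem (c = log_b(a), equal work at all levels), giving O(n^2 log n).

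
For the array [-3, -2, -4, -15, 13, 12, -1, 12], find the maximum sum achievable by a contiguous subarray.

Using Kadane's algorithm on [-3, -2, -4, -15, 13, 12, -1, 12]:

Scanning through the array:
Position 1 (value -2): max_ending_here = -2, max_so_far = -2
Position 2 (value -4): max_ending_here = -4, max_so_far = -2
Position 3 (value -15): max_ending_here = -15, max_so_far = -2
Position 4 (value 13): max_ending_here = 13, max_so_far = 13
Position 5 (value 12): max_ending_here = 25, max_so_far = 25
Position 6 (value -1): max_ending_here = 24, max_so_far = 25
Position 7 (value 12): max_ending_here = 36, max_so_far = 36

Maximum subarray: [13, 12, -1, 12]
Maximum sum: 36

The maximum subarray is [13, 12, -1, 12] with sum 36. This subarray runs from index 4 to index 7.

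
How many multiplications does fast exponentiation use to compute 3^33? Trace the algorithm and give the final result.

Computing 3^33 by squaring (build up from 3^1; each line after the first costs one multiplication):

3^1 = 3
3^2 = (3^1)^2 = 3^2 = 9
3^4 = (3^2)^2 = 9^2 = 81
3^8 = (3^4)^2 = 81^2 = 6561
3^16 = (3^8)^2 = 6561^2 = 43046721
3^32 = (3^16)^2 = 43046721^2 = 1853020188851841
3^33 = 3 * 3^32 = 3 * 1853020188851841 = 5559060566555523

Result: 5559060566555523
Multiplications needed: 6 (6 lines after 3^1)

3^33 = 5559060566555523. Using exponentiation by squaring, this requires 6 multiplications. The key idea: if the exponent is even, square the half-power; if odd, multiply by the base once.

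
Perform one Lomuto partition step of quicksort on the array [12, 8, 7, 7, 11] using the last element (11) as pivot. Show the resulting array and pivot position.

Lomuto partition with pivot = 11:

Initial array: [12, 8, 7, 7, 11]

arr[0]=12 > 11: no swap
arr[1]=8 <= 11: swap with position 0, array becomes [8, 12, 7, 7, 11]
arr[2]=7 <= 11: swap with position 1, array becomes [8, 7, 12, 7, 11]
arr[3]=7 <= 11: swap with position 2, array becomes [8, 7, 7, 12, 11]

Place pivot at position 3: [8, 7, 7, 11, 12]
Pivot position: 3

After partitioning with pivot 11, the array becomes [8, 7, 7, 11, 12]. The pivot is placed at index 3. All elements to the left of the pivot are <= 11, and all elements to the right are > 11.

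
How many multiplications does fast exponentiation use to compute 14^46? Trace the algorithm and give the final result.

Computing 14^46 by squaring (build up from 14^1; each line after the first costs one multiplication):

14^1 = 14
14^2 = (14^1)^2 = 14^2 = 196
14^4 = (14^2)^2 = 196^2 = 38416
14^5 = 14 * 14^4 = 14 * 38416 = 537824
14^10 = (14^5)^2 = 537824^2 = 289254654976
14^11 = 14 * 14^10 = 14 * 289254654976 = 4049565169664
14^22 = (14^11)^2 = 4049565169664^2 = 16398978063355821105872896
14^23 = 14 * 14^22 = 14 * 16398978063355821105872896 = 229585692886981495482220544
14^46 = (14^23)^2 = 229585692886981495482220544^2 = 52709590378395385649697127909589319306203213055655936

Result: 52709590378395385649697127909589319306203213055655936
Multiplications needed: 8 (8 lines after 14^1)

14^46 = 52709590378395385649697127909589319306203213055655936. Using exponentiation by squaring, this requires 8 multiplications. The key idea: if the exponent is even, square the half-power; if odd, multiply by the base once.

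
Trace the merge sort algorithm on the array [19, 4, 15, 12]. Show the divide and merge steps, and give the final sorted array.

Merge sort trace:

Split: [19, 4, 15, 12] -> [19, 4] and [15, 12]
  Split: [19, 4] -> [19] and [4]
  Merge: [19] + [4] -> [4, 19]
  Split: [15, 12] -> [15] and [12]
  Merge: [15] + [12] -> [12, 15]
Merge: [4, 19] + [12, 15] -> [4, 12, 15, 19]

Final sorted array: [4, 12, 15, 19]

The merge sort proceeds by recursively splitting the array and merging sorted halves.
After all merges, the sorted array is [4, 12, 15, 19].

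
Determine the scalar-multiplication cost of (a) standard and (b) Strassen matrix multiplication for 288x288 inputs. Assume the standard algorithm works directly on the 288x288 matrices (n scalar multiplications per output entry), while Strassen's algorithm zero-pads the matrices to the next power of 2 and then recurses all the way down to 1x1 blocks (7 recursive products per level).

Matrix multiplication for 288x288 matrices:

Strassen's algorithm requires power-of-2 dimensions. Pad 288x288 to 512x512 (next power of 2).

Standard algorithm: 288^3 = 23887872 multiplications
Strassen's algorithm: 7^(log2(512)) = 7^9 = 40353607 multiplications
Difference: 23887872 - 40353607 = -16465735 (Strassen uses MORE here due to padding overhead — for small or just-over-power-of-2 n, padding can outweigh the per-level savings)

Standard: 23887872 multiplications (288^3). Strassen: 40353607 multiplications (7^9, after padding to 512x512). Strassen reduces 8 recursive multiplications to 7 at each level.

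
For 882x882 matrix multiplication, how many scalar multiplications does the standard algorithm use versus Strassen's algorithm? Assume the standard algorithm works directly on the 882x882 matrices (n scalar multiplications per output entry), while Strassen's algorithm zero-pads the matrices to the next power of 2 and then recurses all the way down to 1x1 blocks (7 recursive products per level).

Matrix multiplication for 882x882 matrices:

Strassen's algorithm requires power-of-2 dimensions. Pad 882x882 to 1024x1024 (next power of 2).

Standard algorithm: 882^3 = 686128968 multiplications
Strassen's algorithm: 7^(log2(1024)) = 7^10 = 282475249 multiplications
Savings: 686128968 - 282475249 = 403653719 multiplications

Standard: 686128968 multiplications (882^3). Strassen: 282475249 multiplications (7^10, after padding to 1024x1024). Strassen reduces 8 recursive multiplications to 7 at each level.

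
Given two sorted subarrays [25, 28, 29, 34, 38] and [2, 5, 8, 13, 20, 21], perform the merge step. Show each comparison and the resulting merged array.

Merging process:

Compare 25 vs 2: take 2 from right. Merged: [2]
Compare 25 vs 5: take 5 from right. Merged: [2, 5]
Compare 25 vs 8: take 8 from right. Merged: [2, 5, 8]
Compare 25 vs 13: take 13 from right. Merged: [2, 5, 8, 13]
Compare 25 vs 20: take 20 from right. Merged: [2, 5, 8, 13, 20]
Compare 25 vs 21: take 21 from right. Merged: [2, 5, 8, 13, 20, 21]
Append remaining from left: [25, 28, 29, 34, 38]. Merged: [2, 5, 8, 13, 20, 21, 25, 28, 29, 34, 38]

Final merged array: [2, 5, 8, 13, 20, 21, 25, 28, 29, 34, 38]
Total comparisons: 6

The merged array is [2, 5, 8, 13, 20, 21, 25, 28, 29, 34, 38], requiring 6 comparisons. The merge step runs in O(n) time where n is the total number of elements.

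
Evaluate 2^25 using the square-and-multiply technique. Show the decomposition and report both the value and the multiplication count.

Computing 2^25 by squaring (build up from 2^1; each line after the first costs one multiplication):

2^1 = 2
2^2 = (2^1)^2 = 2^2 = 4
2^3 = 2 * 2^2 = 2 * 4 = 8
2^6 = (2^3)^2 = 8^2 = 64
2^12 = (2^6)^2 = 64^2 = 4096
2^24 = (2^12)^2 = 4096^2 = 16777216
2^25 = 2 * 2^24 = 2 * 16777216 = 33554432

Result: 33554432
Multiplications needed: 6 (6 lines after 2^1)

2^25 = 33554432. Using exponentiation by squaring, this requires 6 multiplications. The key idea: if the exponent is even, square the half-power; if odd, multiply by the base once.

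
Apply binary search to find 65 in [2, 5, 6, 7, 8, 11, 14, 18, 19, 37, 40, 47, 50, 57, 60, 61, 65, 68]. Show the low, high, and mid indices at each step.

Binary search for 65 in [2, 5, 6, 7, 8, 11, 14, 18, 19, 37, 40, 47, 50, 57, 60, 61, 65, 68]:

lo=0, hi=17, mid=8, arr[mid]=19 -> 19 < 65, search right half
lo=9, hi=17, mid=13, arr[mid]=57 -> 57 < 65, search right half
lo=14, hi=17, mid=15, arr[mid]=61 -> 61 < 65, search right half
lo=16, hi=17, mid=16, arr[mid]=65 -> Found target at index 16!

Binary search finds 65 at index 16 after 4 comparisons. The search repeatedly halves the search space by comparing with the middle element.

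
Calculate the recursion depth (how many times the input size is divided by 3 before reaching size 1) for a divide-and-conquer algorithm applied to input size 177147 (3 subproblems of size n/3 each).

For divide and conquer with division factor 3:

Problem sizes at each level:
Level 0: 177147
Level 1: 59049
Level 2: 19683
Level 3: 6561
Level 4: 2187
Level 5: 729
Level 6: 243
Level 7: 81
Level 8: 27
Level 9: 9
Level 10: 3
Level 11: 1

The root is level 0 and the size-1 base case is level 11 (the tree spans levels 0 through 11, i.e. 12 levels counting the root), so the depth is the number of divisions: log_3(177147) = 11

The recursion tree depth is log_3(177147) = 11. At each level, the problem size is divided by 3, so it takes 11 divisions to reduce to a base case of size 1. The algorithm makes 3 recursive calls at each level.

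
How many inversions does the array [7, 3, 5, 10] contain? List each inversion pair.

Finding inversions in [7, 3, 5, 10]:

(0, 1): arr[0]=7 > arr[1]=3
(0, 2): arr[0]=7 > arr[2]=5

Total inversions: 2

The array has 2 inversion(s): (0,1), (0,2). Each pair (i,j) satisfies i < j and arr[i] > arr[j].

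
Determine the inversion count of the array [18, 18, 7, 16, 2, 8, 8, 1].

Finding inversions in [18, 18, 7, 16, 2, 8, 8, 1]:

(0, 2): arr[0]=18 > arr[2]=7
(0, 3): arr[0]=18 > arr[3]=16
(0, 4): arr[0]=18 > arr[4]=2
(0, 5): arr[0]=18 > arr[5]=8
(0, 6): arr[0]=18 > arr[6]=8
(0, 7): arr[0]=18 > arr[7]=1
(1, 2): arr[1]=18 > arr[2]=7
(1, 3): arr[1]=18 > arr[3]=16
(1, 4): arr[1]=18 > arr[4]=2
(1, 5): arr[1]=18 > arr[5]=8
(1, 6): arr[1]=18 > arr[6]=8
(1, 7): arr[1]=18 > arr[7]=1
(2, 4): arr[2]=7 > arr[4]=2
(2, 7): arr[2]=7 > arr[7]=1
(3, 4): arr[3]=16 > arr[4]=2
(3, 5): arr[3]=16 > arr[5]=8
(3, 6): arr[3]=16 > arr[6]=8
(3, 7): arr[3]=16 > arr[7]=1
(4, 7): arr[4]=2 > arr[7]=1
(5, 7): arr[5]=8 > arr[7]=1
(6, 7): arr[6]=8 > arr[7]=1

Total inversions: 21

The array has 21 inversion(s): (0,2), (0,3), (0,4), (0,5), (0,6), (0,7), (1,2), (1,3), (1,4), (1,5), (1,6), (1,7), (2,4), (2,7), (3,4), (3,5), (3,6), (3,7), (4,7), (5,7), (6,7). Each pair (i,j) satisfies i < j and arr[i] > arr[j].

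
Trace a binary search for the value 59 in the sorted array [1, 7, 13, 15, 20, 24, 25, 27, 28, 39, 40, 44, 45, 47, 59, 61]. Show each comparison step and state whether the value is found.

Binary search for 59 in [1, 7, 13, 15, 20, 24, 25, 27, 28, 39, 40, 44, 45, 47, 59, 61]:

lo=0, hi=15, mid=7, arr[mid]=27 -> 27 < 59, search right half
lo=8, hi=15, mid=11, arr[mid]=44 -> 44 < 59, search right half
lo=12, hi=15, mid=13, arr[mid]=47 -> 47 < 59, search right half
lo=14, hi=15, mid=14, arr[mid]=59 -> Found target at index 14!

Binary search finds 59 at index 14 after 4 comparisons. The search repeatedly halves the search space by comparing with the middle element.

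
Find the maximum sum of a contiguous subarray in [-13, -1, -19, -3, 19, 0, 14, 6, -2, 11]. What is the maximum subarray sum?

Using Kadane's algorithm on [-13, -1, -19, -3, 19, 0, 14, 6, -2, 11]:

Scanning through the array:
Position 1 (value -1): max_ending_here = -1, max_so_far = -1
Position 2 (value -19): max_ending_here = -19, max_so_far = -1
Position 3 (value -3): max_ending_here = -3, max_so_far = -1
Position 4 (value 19): max_ending_here = 19, max_so_far = 19
Position 5 (value 0): max_ending_here = 19, max_so_far = 19
Position 6 (value 14): max_ending_here = 33, max_so_far = 33
Position 7 (value 6): max_ending_here = 39, max_so_far = 39
Position 8 (value -2): max_ending_here = 37, max_so_far = 39
Position 9 (value 11): max_ending_here = 48, max_so_far = 48

Maximum subarray: [19, 0, 14, 6, -2, 11]
Maximum sum: 48

The maximum subarray is [19, 0, 14, 6, -2, 11] with sum 48. This subarray runs from index 4 to index 9.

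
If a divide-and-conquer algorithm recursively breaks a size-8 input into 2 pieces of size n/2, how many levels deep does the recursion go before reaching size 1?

For divide and conquer with division factor 2:

Problem sizes at each level:
Level 0: 8
Level 1: 4
Level 2: 2
Level 3: 1

The root is level 0 and the size-1 base case is level 3 (the tree spans levels 0 through 3, i.e. 4 levels counting the root), so the depth is the number of divisions: log_2(8) = 3

The recursion tree depth is log_2(8) = 3. At each level, the problem size is divided by 2, so it takes 3 divisions to reduce to a base case of size 1. The algorithm makes 2 recursive calls at each level.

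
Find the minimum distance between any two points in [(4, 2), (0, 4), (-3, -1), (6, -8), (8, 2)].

Computing all pairwise distances among 5 points:

d((4, 2), (0, 4)) = 4.4721
d((4, 2), (-3, -1)) = 7.6158
d((4, 2), (6, -8)) = 10.198
d((4, 2), (8, 2)) = 4.0 <-- minimum
d((0, 4), (-3, -1)) = 5.831
d((0, 4), (6, -8)) = 13.4164
d((0, 4), (8, 2)) = 8.2462
d((-3, -1), (6, -8)) = 11.4018
d((-3, -1), (8, 2)) = 11.4018
d((6, -8), (8, 2)) = 10.198

Closest pair: (4, 2) and (8, 2) with distance 4.0

The closest pair is (4, 2) and (8, 2) with Euclidean distance 4.0. For 5 points, brute-force pairwise comparison is shown above. For large n, the divide-and-conquer algorithm (sort by x, recurse on halves, check the dividing strip) achieves O(n log n).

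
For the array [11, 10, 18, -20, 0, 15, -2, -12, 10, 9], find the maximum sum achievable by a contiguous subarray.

Using Kadane's algorithm on [11, 10, 18, -20, 0, 15, -2, -12, 10, 9]:

Scanning through the array:
Position 1 (value 10): max_ending_here = 21, max_so_far = 21
Position 2 (value 18): max_ending_here = 39, max_so_far = 39
Position 3 (value -20): max_ending_here = 19, max_so_far = 39
Position 4 (value 0): max_ending_here = 19, max_so_far = 39
Position 5 (value 15): max_ending_here = 34, max_so_far = 39
Position 6 (value -2): max_ending_here = 32, max_so_far = 39
Position 7 (value -12): max_ending_here = 20, max_so_far = 39
Position 8 (value 10): max_ending_here = 30, max_so_far = 39
Position 9 (value 9): max_ending_here = 39, max_so_far = 39

Maximum subarray: [11, 10, 18]
Maximum sum: 39

The maximum subarray is [11, 10, 18] with sum 39. This subarray runs from index 0 to index 2.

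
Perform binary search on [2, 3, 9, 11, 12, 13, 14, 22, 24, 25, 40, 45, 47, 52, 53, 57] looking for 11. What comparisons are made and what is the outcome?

Binary search for 11 in [2, 3, 9, 11, 12, 13, 14, 22, 24, 25, 40, 45, 47, 52, 53, 57]:

lo=0, hi=15, mid=7, arr[mid]=22 -> 22 > 11, search left half
lo=0, hi=6, mid=3, arr[mid]=11 -> Found target at index 3!

Binary search finds 11 at index 3 after 2 comparisons. The search repeatedly halves the search space by comparing with the middle element.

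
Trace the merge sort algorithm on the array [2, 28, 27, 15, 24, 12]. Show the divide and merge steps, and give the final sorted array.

Merge sort trace:

Split: [2, 28, 27, 15, 24, 12] -> [2, 28, 27] and [15, 24, 12]
  Split: [2, 28, 27] -> [2] and [28, 27]
    Split: [28, 27] -> [28] and [27]
    Merge: [28] + [27] -> [27, 28]
  Merge: [2] + [27, 28] -> [2, 27, 28]
  Split: [15, 24, 12] -> [15] and [24, 12]
    Split: [24, 12] -> [24] and [12]
    Merge: [24] + [12] -> [12, 24]
  Merge: [15] + [12, 24] -> [12, 15, 24]
Merge: [2, 27, 28] + [12, 15, 24] -> [2, 12, 15, 24, 27, 28]

Final sorted array: [2, 12, 15, 24, 27, 28]

The merge sort proceeds by recursively splitting the array and merging sorted halves.
After all merges, the sorted array is [2, 12, 15, 24, 27, 28].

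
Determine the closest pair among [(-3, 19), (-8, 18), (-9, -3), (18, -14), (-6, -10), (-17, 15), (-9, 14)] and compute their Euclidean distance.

Computing all pairwise distances among 7 points:

d((-3, 19), (-8, 18)) = 5.099
d((-3, 19), (-9, -3)) = 22.8035
d((-3, 19), (18, -14)) = 39.1152
d((-3, 19), (-6, -10)) = 29.1548
d((-3, 19), (-17, 15)) = 14.5602
d((-3, 19), (-9, 14)) = 7.8102
d((-8, 18), (-9, -3)) = 21.0238
d((-8, 18), (18, -14)) = 41.2311
d((-8, 18), (-6, -10)) = 28.0713
d((-8, 18), (-17, 15)) = 9.4868
d((-8, 18), (-9, 14)) = 4.1231 <-- minimum
d((-9, -3), (18, -14)) = 29.1548
d((-9, -3), (-6, -10)) = 7.6158
d((-9, -3), (-17, 15)) = 19.6977
d((-9, -3), (-9, 14)) = 17.0
d((18, -14), (-6, -10)) = 24.3311
d((18, -14), (-17, 15)) = 45.4533
d((18, -14), (-9, 14)) = 38.8973
d((-6, -10), (-17, 15)) = 27.313
d((-6, -10), (-9, 14)) = 24.1868
d((-17, 15), (-9, 14)) = 8.0623

Closest pair: (-8, 18) and (-9, 14) with distance 4.1231

The closest pair is (-8, 18) and (-9, 14) with Euclidean distance 4.1231. For 7 points, brute-force pairwise comparison is shown above. For large n, the divide-and-conquer algorithm (sort by x, recurse on halves, check the dividing strip) achieves O(n log n).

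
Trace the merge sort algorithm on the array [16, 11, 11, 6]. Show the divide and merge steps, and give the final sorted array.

Merge sort trace:

Split: [16, 11, 11, 6] -> [16, 11] and [11, 6]
  Split: [16, 11] -> [16] and [11]
  Merge: [16] + [11] -> [11, 16]
  Split: [11, 6] -> [11] and [6]
  Merge: [11] + [6] -> [6, 11]
Merge: [11, 16] + [6, 11] -> [6, 11, 11, 16]

Final sorted array: [6, 11, 11, 16]

The merge sort proceeds by recursively splitting the array and merging sorted halves.
After all merges, the sorted array is [6, 11, 11, 16].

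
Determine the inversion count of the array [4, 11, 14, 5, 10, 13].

Finding inversions in [4, 11, 14, 5, 10, 13]:

(1, 3): arr[1]=11 > arr[3]=5
(1, 4): arr[1]=11 > arr[4]=10
(2, 3): arr[2]=14 > arr[3]=5
(2, 4): arr[2]=14 > arr[4]=10
(2, 5): arr[2]=14 > arr[5]=13

Total inversions: 5

The array has 5 inversion(s): (1,3), (1,4), (2,3), (2,4), (2,5). Each pair (i,j) satisfies i < j and arr[i] > arr[j].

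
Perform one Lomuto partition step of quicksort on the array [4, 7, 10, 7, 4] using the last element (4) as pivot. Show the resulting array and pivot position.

Lomuto partition with pivot = 4:

Initial array: [4, 7, 10, 7, 4]

arr[0]=4 <= 4: swap with position 0, array becomes [4, 7, 10, 7, 4]
arr[1]=7 > 4: no swap
arr[2]=10 > 4: no swap
arr[3]=7 > 4: no swap

Place pivot at position 1: [4, 4, 10, 7, 7]
Pivot position: 1

After partitioning with pivot 4, the array becomes [4, 4, 10, 7, 7]. The pivot is placed at index 1. All elements to the left of the pivot are <= 4, and all elements to the right are > 4.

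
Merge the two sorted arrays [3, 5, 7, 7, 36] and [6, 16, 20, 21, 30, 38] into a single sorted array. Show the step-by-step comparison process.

Merging process:

Compare 3 vs 6: take 3 from left. Merged: [3]
Compare 5 vs 6: take 5 from left. Merged: [3, 5]
Compare 7 vs 6: take 6 from right. Merged: [3, 5, 6]
Compare 7 vs 16: take 7 from left. Merged: [3, 5, 6, 7]
Compare 7 vs 16: take 7 from left. Merged: [3, 5, 6, 7, 7]
Compare 36 vs 16: take 16 from right. Merged: [3, 5, 6, 7, 7, 16]
Compare 36 vs 20: take 20 from right. Merged: [3, 5, 6, 7, 7, 16, 20]
Compare 36 vs 21: take 21 from right. Merged: [3, 5, 6, 7, 7, 16, 20, 21]
Compare 36 vs 30: take 30 from right. Merged: [3, 5, 6, 7, 7, 16, 20, 21, 30]
Compare 36 vs 38: take 36 from left. Merged: [3, 5, 6, 7, 7, 16, 20, 21, 30, 36]
Append remaining from right: [38]. Merged: [3, 5, 6, 7, 7, 16, 20, 21, 30, 36, 38]

Final merged array: [3, 5, 6, 7, 7, 16, 20, 21, 30, 36, 38]
Total comparisons: 10

The merged array is [3, 5, 6, 7, 7, 16, 20, 21, 30, 36, 38], requiring 10 comparisons. The merge step runs in O(n) time where n is the total number of elements.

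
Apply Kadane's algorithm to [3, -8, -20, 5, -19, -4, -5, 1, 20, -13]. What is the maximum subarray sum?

Using Kadane's algorithm on [3, -8, -20, 5, -19, -4, -5, 1, 20, -13]:

Scanning through the array:
Position 1 (value -8): max_ending_here = -5, max_so_far = 3
Position 2 (value -20): max_ending_here = -20, max_so_far = 3
Position 3 (value 5): max_ending_here = 5, max_so_far = 5
Position 4 (value -19): max_ending_here = -14, max_so_far = 5
Position 5 (value -4): max_ending_here = -4, max_so_far = 5
Position 6 (value -5): max_ending_here = -5, max_so_far = 5
Position 7 (value 1): max_ending_here = 1, max_so_far = 5
Position 8 (value 20): max_ending_here = 21, max_so_far = 21
Position 9 (value -13): max_ending_here = 8, max_so_far = 21

Maximum subarray: [1, 20]
Maximum sum: 21

The maximum subarray is [1, 20] with sum 21. This subarray runs from index 7 to index 8.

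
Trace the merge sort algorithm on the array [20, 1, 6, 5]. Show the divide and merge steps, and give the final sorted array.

Merge sort trace:

Split: [20, 1, 6, 5] -> [20, 1] and [6, 5]
  Split: [20, 1] -> [20] and [1]
  Merge: [20] + [1] -> [1, 20]
  Split: [6, 5] -> [6] and [5]
  Merge: [6] + [5] -> [5, 6]
Merge: [1, 20] + [5, 6] -> [1, 5, 6, 20]

Final sorted array: [1, 5, 6, 20]

The merge sort proceeds by recursively splitting the array and merging sorted halves.
After all merges, the sorted array is [1, 5, 6, 20].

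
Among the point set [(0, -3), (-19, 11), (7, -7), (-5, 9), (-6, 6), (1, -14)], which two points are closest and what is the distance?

Computing all pairwise distances among 6 points:

d((0, -3), (-19, 11)) = 23.6008
d((0, -3), (7, -7)) = 8.0623
d((0, -3), (-5, 9)) = 13.0
d((0, -3), (-6, 6)) = 10.8167
d((0, -3), (1, -14)) = 11.0454
d((-19, 11), (7, -7)) = 31.6228
d((-19, 11), (-5, 9)) = 14.1421
d((-19, 11), (-6, 6)) = 13.9284
d((-19, 11), (1, -14)) = 32.0156
d((7, -7), (-5, 9)) = 20.0
d((7, -7), (-6, 6)) = 18.3848
d((7, -7), (1, -14)) = 9.2195
d((-5, 9), (-6, 6)) = 3.1623 <-- minimum
d((-5, 9), (1, -14)) = 23.7697
d((-6, 6), (1, -14)) = 21.1896

Closest pair: (-5, 9) and (-6, 6) with distance 3.1623

The closest pair is (-5, 9) and (-6, 6) with Euclidean distance 3.1623. For 6 points, brute-force pairwise comparison is shown above. For large n, the divide-and-conquer algorithm (sort by x, recurse on halves, check the dividing strip) achieves O(n log n).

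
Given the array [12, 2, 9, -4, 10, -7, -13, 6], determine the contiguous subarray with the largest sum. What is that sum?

Using Kadane's algorithm on [12, 2, 9, -4, 10, -7, -13, 6]:

Scanning through the array:
Position 1 (value 2): max_ending_here = 14, max_so_far = 14
Position 2 (value 9): max_ending_here = 23, max_so_far = 23
Position 3 (value -4): max_ending_here = 19, max_so_far = 23
Position 4 (value 10): max_ending_here = 29, max_so_far = 29
Position 5 (value -7): max_ending_here = 22, max_so_far = 29
Position 6 (value -13): max_ending_here = 9, max_so_far = 29
Position 7 (value 6): max_ending_here = 15, max_so_far = 29

Maximum subarray: [12, 2, 9, -4, 10]
Maximum sum: 29

The maximum subarray is [12, 2, 9, -4, 10] with sum 29. This subarray runs from index 0 to index 4.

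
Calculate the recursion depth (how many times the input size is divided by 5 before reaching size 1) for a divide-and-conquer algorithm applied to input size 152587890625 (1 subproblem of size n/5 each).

For divide and conquer with division factor 5:

Problem sizes at each level:
Level 0: 152587890625
Level 1: 30517578125
Level 2: 6103515625
Level 3: 1220703125
Level 4: 244140625
Level 5: 48828125
Level 6: 9765625
Level 7: 1953125
Level 8: 390625
Level 9: 78125
Level 10: 15625
Level 11: 3125
Level 12: 625
Level 13: 125
Level 14: 25
Level 15: 5
Level 16: 1

The root is level 0 and the size-1 base case is level 16 (the tree spans levels 0 through 16, i.e. 17 levels counting the root), so the depth is the number of divisions: log_5(152587890625) = 16

The recursion tree depth is log_5(152587890625) = 16. At each level, the problem size is divided by 5, so it takes 16 divisions to reduce to a base case of size 1. The algorithm makes 1 recursive call at each level.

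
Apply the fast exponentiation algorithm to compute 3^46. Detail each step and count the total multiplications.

Computing 3^46 by squaring (build up from 3^1; each line after the first costs one multiplication):

3^1 = 3
3^2 = (3^1)^2 = 3^2 = 9
3^4 = (3^2)^2 = 9^2 = 81
3^5 = 3 * 3^4 = 3 * 81 = 243
3^10 = (3^5)^2 = 243^2 = 59049
3^11 = 3 * 3^10 = 3 * 59049 = 177147
3^22 = (3^11)^2 = 177147^2 = 31381059609
3^23 = 3 * 3^22 = 3 * 31381059609 = 94143178827
3^46 = (3^23)^2 = 94143178827^2 = 8862938119652501095929

Result: 8862938119652501095929
Multiplications needed: 8 (8 lines after 3^1)

3^46 = 8862938119652501095929. Using exponentiation by squaring, this requires 8 multiplications. The key idea: if the exponent is even, square the half-power; if odd, multiply by the base once.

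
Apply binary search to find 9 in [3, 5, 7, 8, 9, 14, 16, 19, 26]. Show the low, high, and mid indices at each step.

Binary search for 9 in [3, 5, 7, 8, 9, 14, 16, 19, 26]:

lo=0, hi=8, mid=4, arr[mid]=9 -> Found target at index 4!

Binary search finds 9 at index 4 after 1 comparisons. The search repeatedly halves the search space by comparing with the middle element.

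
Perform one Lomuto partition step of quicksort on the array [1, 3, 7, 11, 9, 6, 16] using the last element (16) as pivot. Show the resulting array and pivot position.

Lomuto partition with pivot = 16:

Initial array: [1, 3, 7, 11, 9, 6, 16]

arr[0]=1 <= 16: swap with position 0, array becomes [1, 3, 7, 11, 9, 6, 16]
arr[1]=3 <= 16: swap with position 1, array becomes [1, 3, 7, 11, 9, 6, 16]
arr[2]=7 <= 16: swap with position 2, array becomes [1, 3, 7, 11, 9, 6, 16]
arr[3]=11 <= 16: swap with position 3, array becomes [1, 3, 7, 11, 9, 6, 16]
arr[4]=9 <= 16: swap with position 4, array becomes [1, 3, 7, 11, 9, 6, 16]
arr[5]=6 <= 16: swap with position 5, array becomes [1, 3, 7, 11, 9, 6, 16]

Place pivot at position 6: [1, 3, 7, 11, 9, 6, 16]
Pivot position: 6

After partitioning with pivot 16, the array becomes [1, 3, 7, 11, 9, 6, 16]. The pivot is placed at index 6. All elements to the left of the pivot are <= 16, and all elements to the right are > 16.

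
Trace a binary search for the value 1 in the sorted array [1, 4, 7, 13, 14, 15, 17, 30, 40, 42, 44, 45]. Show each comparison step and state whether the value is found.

Binary search for 1 in [1, 4, 7, 13, 14, 15, 17, 30, 40, 42, 44, 45]:

lo=0, hi=11, mid=5, arr[mid]=15 -> 15 > 1, search left half
lo=0, hi=4, mid=2, arr[mid]=7 -> 7 > 1, search left half
lo=0, hi=1, mid=0, arr[mid]=1 -> Found target at index 0!

Binary search finds 1 at index 0 after 3 comparisons. The search repeatedly halves the search space by comparing with the middle element.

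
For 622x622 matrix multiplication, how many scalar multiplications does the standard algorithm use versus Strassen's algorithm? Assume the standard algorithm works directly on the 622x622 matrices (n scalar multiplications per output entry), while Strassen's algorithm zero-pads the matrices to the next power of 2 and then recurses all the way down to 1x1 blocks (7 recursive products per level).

Matrix multiplication for 622x622 matrices:

Strassen's algorithm requires power-of-2 dimensions. Pad 622x622 to 1024x1024 (next power of 2).

Standard algorithm: 622^3 = 240641848 multiplications
Strassen's algorithm: 7^(log2(1024)) = 7^10 = 282475249 multiplications
Difference: 240641848 - 282475249 = -41833401 (Strassen uses MORE here due to padding overhead — for small or just-over-power-of-2 n, padding can outweigh the per-level savings)

Standard: 240641848 multiplications (622^3). Strassen: 282475249 multiplications (7^10, after padding to 1024x1024). Strassen reduces 8 recursive multiplications to 7 at each level.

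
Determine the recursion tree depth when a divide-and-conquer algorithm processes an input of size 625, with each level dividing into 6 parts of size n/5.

For divide and conquer with division factor 5:

Problem sizes at each level:
Level 0: 625
Level 1: 125
Level 2: 25
Level 3: 5
Level 4: 1

The root is level 0 and the size-1 base case is level 4 (the tree spans levels 0 through 4, i.e. 5 levels counting the root), so the depth is the number of divisions: log_5(625) = 4

The recursion tree depth is log_5(625) = 4. At each level, the problem size is divided by 5, so it takes 4 divisions to reduce to a base case of size 1. The algorithm makes 6 recursive calls at each level.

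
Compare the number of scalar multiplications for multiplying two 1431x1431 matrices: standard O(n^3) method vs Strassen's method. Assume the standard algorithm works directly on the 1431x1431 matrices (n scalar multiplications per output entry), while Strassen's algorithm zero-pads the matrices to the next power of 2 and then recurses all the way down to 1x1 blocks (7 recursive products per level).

Matrix multiplication for 1431x1431 matrices:

Strassen's algorithm requires power-of-2 dimensions. Pad 1431x1431 to 2048x2048 (next power of 2).

Standard algorithm: 1431^3 = 2930345991 multiplications
Strassen's algorithm: 7^(log2(2048)) = 7^11 = 1977326743 multiplications
Savings: 2930345991 - 1977326743 = 953019248 multiplications

Standard: 2930345991 multiplications (1431^3). Strassen: 1977326743 multiplications (7^11, after padding to 2048x2048). Strassen reduces 8 recursive multiplications to 7 at each level.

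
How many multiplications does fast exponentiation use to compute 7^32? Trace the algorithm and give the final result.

Computing 7^32 by squaring (build up from 7^1; each line after the first costs one multiplication):

7^1 = 7
7^2 = (7^1)^2 = 7^2 = 49
7^4 = (7^2)^2 = 49^2 = 2401
7^8 = (7^4)^2 = 2401^2 = 5764801
7^16 = (7^8)^2 = 5764801^2 = 33232930569601
7^32 = (7^16)^2 = 33232930569601^2 = 1104427674243920646305299201

Result: 1104427674243920646305299201
Multiplications needed: 5 (5 lines after 7^1)

7^32 = 1104427674243920646305299201. Using exponentiation by squaring, this requires 5 multiplications. The key idea: if the exponent is even, square the half-power; if odd, multiply by the base once.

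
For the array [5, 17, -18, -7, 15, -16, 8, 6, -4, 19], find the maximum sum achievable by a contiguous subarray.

Using Kadane's algorithm on [5, 17, -18, -7, 15, -16, 8, 6, -4, 19]:

Scanning through the array:
Position 1 (value 17): max_ending_here = 22, max_so_far = 22
Position 2 (value -18): max_ending_here = 4, max_so_far = 22
Position 3 (value -7): max_ending_here = -3, max_so_far = 22
Position 4 (value 15): max_ending_here = 15, max_so_far = 22
Position 5 (value -16): max_ending_here = -1, max_so_far = 22
Position 6 (value 8): max_ending_here = 8, max_so_far = 22
Position 7 (value 6): max_ending_here = 14, max_so_far = 22
Position 8 (value -4): max_ending_here = 10, max_so_far = 22
Position 9 (value 19): max_ending_here = 29, max_so_far = 29

Maximum subarray: [8, 6, -4, 19]
Maximum sum: 29

The maximum subarray is [8, 6, -4, 19] with sum 29. This subarray runs from index 6 to index 9.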